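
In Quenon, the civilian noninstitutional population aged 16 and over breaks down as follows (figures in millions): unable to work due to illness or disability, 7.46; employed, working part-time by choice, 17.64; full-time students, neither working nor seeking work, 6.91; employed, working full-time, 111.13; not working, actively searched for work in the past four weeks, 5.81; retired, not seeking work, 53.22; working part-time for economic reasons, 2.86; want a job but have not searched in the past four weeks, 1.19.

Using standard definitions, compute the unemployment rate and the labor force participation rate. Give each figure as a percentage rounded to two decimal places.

Unemployment rate ≈ 4.23%; labor force participation rate ≈ 66.65%.

Employed = 17.64 + 111.13 + 2.86 = 131.63 million (anyone who worked, including part-time for economic reasons, counts as employed).
Unemployed = 5.81 million.
Labor force = 131.63 + 5.81 = 137.44 million.
Not in labor force = 7.46 + 6.91 + 53.22 + 1.19 = 68.78 million (those not working and not actively searching are outside the labor force — including those who want a job but have given up searching).
Civilian working-age population = 137.44 + 68.78 = 206.22 million.
Unemployment rate = 5.81 / 137.44 = 4.23%.
Labor force participation rate = 137.44 / 206.22 = 66.65%.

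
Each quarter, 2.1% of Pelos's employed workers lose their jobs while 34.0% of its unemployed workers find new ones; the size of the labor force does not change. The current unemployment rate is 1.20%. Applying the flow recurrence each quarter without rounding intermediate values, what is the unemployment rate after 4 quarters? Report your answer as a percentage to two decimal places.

Unemployment rate after four quarters ≈ 5.05%.

With a fixed labor force, u_{t+1} = u_t + s·(1−u_t) − f·u_t = u_t·(1−s−f) + s.
Here 1−s−f = 0.639 and s = 0.021.
u_1 = 0.012000 × 0.639 + 0.021 = 0.028668.
u_2 = 0.028668 × 0.639 + 0.021 = 0.039319.
u_3 = 0.039319 × 0.639 + 0.021 = 0.046125.
u_4 = 0.046125 × 0.639 + 0.021 = 0.050474.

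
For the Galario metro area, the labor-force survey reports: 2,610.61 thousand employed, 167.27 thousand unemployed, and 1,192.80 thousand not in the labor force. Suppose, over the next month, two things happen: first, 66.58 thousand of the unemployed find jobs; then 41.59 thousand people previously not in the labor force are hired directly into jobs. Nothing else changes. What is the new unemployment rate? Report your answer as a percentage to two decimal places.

Initially, labor force = 2,610.61 + 167.27 = 2,777.88 thousand, so u = 167.27/2,777.88 = 6.02%.
After the first change, unemployed falls and employed rises by 66.58; labor force unchanged → E = 2,677.19, U = 100.69, labor force = 2,777.88 thousand.
After the second change, employed and labor force both rise by 41.59; unemployed unchanged → E = 2,718.78, U = 100.69, labor force = 2,819.47 thousand.
New unemployment rate = 100.69 / 2,819.47 = 3.57%.

New unemployment rate ≈ 3.57%.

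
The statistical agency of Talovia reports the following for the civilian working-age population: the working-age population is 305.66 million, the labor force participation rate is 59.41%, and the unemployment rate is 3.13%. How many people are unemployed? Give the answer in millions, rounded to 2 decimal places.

About 5.68 million are unemployed.

Labor force = 0.5941 × 305.66 = 181.59 million.
Unemployed = 0.0313 × 181.59 ≈ 5.68 million.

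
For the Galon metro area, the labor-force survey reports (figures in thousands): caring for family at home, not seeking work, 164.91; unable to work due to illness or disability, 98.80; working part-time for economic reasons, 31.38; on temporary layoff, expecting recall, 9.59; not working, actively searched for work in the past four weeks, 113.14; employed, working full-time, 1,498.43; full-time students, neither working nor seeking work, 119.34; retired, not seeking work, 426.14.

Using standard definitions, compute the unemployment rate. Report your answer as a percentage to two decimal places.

Employed = 31.38 + 1,498.43 = 1,529.81 thousand (anyone who worked, including part-time for economic reasons, counts as employed).
Unemployed = 9.59 + 113.14 = 122.73 thousand (jobless and actively searching, or on temporary layoff).
Labor force = 1,529.81 + 122.73 = 1,652.54 thousand.
Unemployment rate = 122.73 / 1,652.54 = 7.43%.

Unemployment rate ≈ 7.43%.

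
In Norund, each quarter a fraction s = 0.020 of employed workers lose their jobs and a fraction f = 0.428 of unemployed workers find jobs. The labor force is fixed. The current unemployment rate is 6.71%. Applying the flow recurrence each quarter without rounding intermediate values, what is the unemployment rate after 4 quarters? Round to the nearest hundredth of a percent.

Unemployment rate after four quarters ≈ 4.67%.

With a fixed labor force, u_{t+1} = u_t + s·(1−u_t) − f·u_t = u_t·(1−s−f) + s.
Here 1−s−f = 0.552 and s = 0.020.
u_1 = 0.067100 × 0.552 + 0.020 = 0.057039.
u_2 = 0.057039 × 0.552 + 0.020 = 0.051486.
u_3 = 0.051486 × 0.552 + 0.020 = 0.048420.
u_4 = 0.048420 × 0.552 + 0.020 = 0.046728.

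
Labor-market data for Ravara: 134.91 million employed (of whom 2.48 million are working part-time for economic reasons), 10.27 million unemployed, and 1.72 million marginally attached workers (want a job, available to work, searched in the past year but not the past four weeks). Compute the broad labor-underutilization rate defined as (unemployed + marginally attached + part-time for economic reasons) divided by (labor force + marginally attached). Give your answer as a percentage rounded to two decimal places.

Labor force = 134.91 + 10.27 = 145.18 million.
Numerator = 10.27 + 1.72 + 2.48 = 14.47 million.
Denominator = 145.18 + 1.72 = 146.90 million.
Broad rate = 14.47 / 146.90 = 9.85%.

Broad underutilization rate ≈ 9.85%.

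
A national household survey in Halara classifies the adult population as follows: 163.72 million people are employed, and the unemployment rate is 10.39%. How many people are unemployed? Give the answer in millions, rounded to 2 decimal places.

Let U be the number unemployed. The labor force is E + U, and U/(E+U) = 0.1039.
So U = 0.1039 × 163.72 / (1 − 0.1039) = 17.0105 / 0.8961 ≈ 18.98 million.

About 18.98 million are unemployed.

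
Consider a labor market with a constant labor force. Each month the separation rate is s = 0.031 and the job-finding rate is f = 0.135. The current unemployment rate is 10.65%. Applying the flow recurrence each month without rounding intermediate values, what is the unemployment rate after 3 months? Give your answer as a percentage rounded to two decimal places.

With a fixed labor force, u_{t+1} = u_t + s·(1−u_t) − f·u_t = u_t·(1−s−f) + s.
Here 1−s−f = 0.834 and s = 0.031.
u_1 = 0.106500 × 0.834 + 0.031 = 0.119821.
u_2 = 0.119821 × 0.834 + 0.031 = 0.130931.
u_3 = 0.130931 × 0.834 + 0.031 = 0.140196.

Unemployment rate after three months ≈ 14.02%.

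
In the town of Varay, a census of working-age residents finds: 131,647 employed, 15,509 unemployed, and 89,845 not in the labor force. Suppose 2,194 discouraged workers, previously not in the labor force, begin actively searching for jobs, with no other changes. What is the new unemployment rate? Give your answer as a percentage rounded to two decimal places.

New unemployment rate ≈ 11.85%.

Initially, labor force = 131,647 + 15,509 = 147,156, so u = 15,509/147,156 = 10.54%.
After the change, unemployed and labor force both rise by 2,194 → E = 131,647, U = 17,703, labor force = 149,350.
New unemployment rate = 17,703 / 149,350 = 11.85%.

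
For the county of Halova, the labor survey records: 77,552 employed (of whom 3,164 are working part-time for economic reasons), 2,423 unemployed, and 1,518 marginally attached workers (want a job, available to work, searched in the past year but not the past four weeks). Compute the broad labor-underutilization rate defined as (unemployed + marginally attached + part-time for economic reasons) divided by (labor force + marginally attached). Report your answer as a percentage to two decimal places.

Broad underutilization rate ≈ 8.72%.

Labor force = 77,552 + 2,423 = 79,975.
Numerator = 2,423 + 1,518 + 3,164 = 7,105.
Denominator = 79,975 + 1,518 = 81,493.
Broad rate = 7,105 / 81,493 = 8.72%.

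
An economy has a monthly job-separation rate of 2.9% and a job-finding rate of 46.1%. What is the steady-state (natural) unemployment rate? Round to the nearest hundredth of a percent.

Steady-state unemployment rate ≈ 5.92%.

At steady state the flows balance: s·E = f·U, so U/(E+U) = s/(s+f).
u* = 2.9 / (2.9 + 46.1) = 2.9 / 49.00 = 5.92%.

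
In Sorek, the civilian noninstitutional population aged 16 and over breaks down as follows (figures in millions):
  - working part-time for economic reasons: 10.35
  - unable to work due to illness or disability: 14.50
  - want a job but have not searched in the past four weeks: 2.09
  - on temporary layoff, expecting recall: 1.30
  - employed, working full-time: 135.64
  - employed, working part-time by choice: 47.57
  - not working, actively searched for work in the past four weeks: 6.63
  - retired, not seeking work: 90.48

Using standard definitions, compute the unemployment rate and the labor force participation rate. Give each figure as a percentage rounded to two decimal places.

Employed = 10.35 + 135.64 + 47.57 = 193.56 million (anyone who worked, including part-time for economic reasons, counts as employed).
Unemployed = 1.30 + 6.63 = 7.93 million (jobless and actively searching, or on temporary layoff).
Labor force = 193.56 + 7.93 = 201.49 million.
Not in labor force = 14.50 + 2.09 + 90.48 = 107.07 million (those not working and not actively searching are outside the labor force — including those who want a job but have given up searching).
Civilian working-age population = 201.49 + 107.07 = 308.56 million.
Unemployment rate = 7.93 / 201.49 = 3.94%.
Labor force participation rate = 201.49 / 308.56 = 65.30%.

Unemployment rate ≈ 3.94%; labor force participation rate ≈ 65.30%.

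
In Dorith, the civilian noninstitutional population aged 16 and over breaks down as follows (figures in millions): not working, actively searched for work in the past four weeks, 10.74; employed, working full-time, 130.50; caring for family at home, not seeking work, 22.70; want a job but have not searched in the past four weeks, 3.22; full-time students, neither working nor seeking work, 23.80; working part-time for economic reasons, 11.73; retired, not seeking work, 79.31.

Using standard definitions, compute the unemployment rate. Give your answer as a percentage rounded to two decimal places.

Unemployment rate ≈ 7.02%.

Employed = 130.50 + 11.73 = 142.23 million (anyone who worked, including part-time for economic reasons, counts as employed).
Unemployed = 10.74 million.
Labor force = 142.23 + 10.74 = 152.97 million.
Unemployment rate = 10.74 / 152.97 = 7.02%.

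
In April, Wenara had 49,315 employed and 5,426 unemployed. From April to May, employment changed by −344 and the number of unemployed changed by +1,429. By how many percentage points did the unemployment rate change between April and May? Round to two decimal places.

April: labor force = 49,315 + 5,426 = 54,741; u = 5,426/54,741 = 9.91%.
May: labor force = 48,971 + 6,855 = 55,826; u = 6,855/55,826 = 12.28%.
Change = 12.28% − 9.91% = +2.37 pp.

The unemployment rate changed by +2.37 percentage points.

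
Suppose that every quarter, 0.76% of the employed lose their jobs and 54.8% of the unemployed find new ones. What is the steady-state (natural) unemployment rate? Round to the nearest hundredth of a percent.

Steady-state unemployment rate ≈ 1.37%.

At steady state the flows balance: s·E = f·U, so U/(E+U) = s/(s+f).
u* = 0.76 / (0.76 + 54.8) = 0.76 / 55.56 = 1.37%.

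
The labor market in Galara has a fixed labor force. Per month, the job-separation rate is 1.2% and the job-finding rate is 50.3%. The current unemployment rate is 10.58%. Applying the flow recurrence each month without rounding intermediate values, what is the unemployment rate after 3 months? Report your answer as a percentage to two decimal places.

With a fixed labor force, u_{t+1} = u_t + s·(1−u_t) − f·u_t = u_t·(1−s−f) + s.
Here 1−s−f = 0.485 and s = 0.012.
u_1 = 0.105800 × 0.485 + 0.012 = 0.063313.
u_2 = 0.063313 × 0.485 + 0.012 = 0.042707.
u_3 = 0.042707 × 0.485 + 0.012 = 0.032713.

Unemployment rate after three months ≈ 3.27%.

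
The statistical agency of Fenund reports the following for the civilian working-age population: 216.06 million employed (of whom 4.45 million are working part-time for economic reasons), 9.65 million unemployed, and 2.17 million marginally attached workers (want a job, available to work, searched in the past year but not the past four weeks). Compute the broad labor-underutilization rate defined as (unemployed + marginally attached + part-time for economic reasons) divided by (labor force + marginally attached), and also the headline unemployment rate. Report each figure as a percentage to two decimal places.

Labor force = 216.06 + 9.65 = 225.71 million.
Numerator = 9.65 + 2.17 + 4.45 = 16.27 million.
Denominator = 225.71 + 2.17 = 227.88 million.
Broad rate = 16.27 / 227.88 = 7.14%.
Headline unemployment rate = 9.65 / 225.71 = 4.28%.

Broad underutilization rate ≈ 7.14%; headline unemployment rate ≈ 4.28%.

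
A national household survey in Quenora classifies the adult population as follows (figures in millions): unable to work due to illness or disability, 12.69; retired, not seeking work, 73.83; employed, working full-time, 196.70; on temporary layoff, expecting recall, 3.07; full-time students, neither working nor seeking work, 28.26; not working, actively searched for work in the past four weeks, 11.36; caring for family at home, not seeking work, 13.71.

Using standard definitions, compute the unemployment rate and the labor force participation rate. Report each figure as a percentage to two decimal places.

Employed = 196.70 million.
Unemployed = 3.07 + 11.36 = 14.43 million (jobless and actively searching, or on temporary layoff).
Labor force = 196.70 + 14.43 = 211.13 million.
Not in labor force = 12.69 + 73.83 + 28.26 + 13.71 = 128.49 million (those not working and not actively searching are outside the labor force).
Civilian working-age population = 211.13 + 128.49 = 339.62 million.
Unemployment rate = 14.43 / 211.13 = 6.83%.
Labor force participation rate = 211.13 / 339.62 = 62.17%.

Unemployment rate ≈ 6.83%; labor force participation rate ≈ 62.17%.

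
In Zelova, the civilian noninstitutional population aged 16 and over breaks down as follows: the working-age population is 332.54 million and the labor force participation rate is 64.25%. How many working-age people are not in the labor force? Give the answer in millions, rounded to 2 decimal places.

Share not in the labor force = 1 − 0.6425 = 0.3575.
Not in labor force = 0.3575 × 332.54 ≈ 118.88 million.

About 118.88 million are not in the labor force.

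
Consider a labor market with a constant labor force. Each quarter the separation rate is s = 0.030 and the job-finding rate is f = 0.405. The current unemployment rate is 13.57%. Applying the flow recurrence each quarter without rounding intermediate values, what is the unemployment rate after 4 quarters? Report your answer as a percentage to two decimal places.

Unemployment rate after four quarters ≈ 7.58%.

With a fixed labor force, u_{t+1} = u_t + s·(1−u_t) − f·u_t = u_t·(1−s−f) + s.
Here 1−s−f = 0.565 and s = 0.030.
u_1 = 0.135700 × 0.565 + 0.030 = 0.106670.
u_2 = 0.106670 × 0.565 + 0.030 = 0.090269.
u_3 = 0.090269 × 0.565 + 0.030 = 0.081002.
u_4 = 0.081002 × 0.565 + 0.030 = 0.075766.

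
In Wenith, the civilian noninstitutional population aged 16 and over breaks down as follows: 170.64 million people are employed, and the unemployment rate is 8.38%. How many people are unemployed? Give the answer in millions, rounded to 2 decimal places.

Let U be the number unemployed. The labor force is E + U, and U/(E+U) = 0.0838.
So U = 0.0838 × 170.64 / (1 − 0.0838) = 14.2996 / 0.9162 ≈ 15.61 million.

About 15.61 million are unemployed.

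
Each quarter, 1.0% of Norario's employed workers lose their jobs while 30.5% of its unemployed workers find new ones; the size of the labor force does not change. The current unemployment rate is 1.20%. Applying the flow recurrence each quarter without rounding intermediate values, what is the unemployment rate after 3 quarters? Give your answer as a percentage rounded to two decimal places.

With a fixed labor force, u_{t+1} = u_t + s·(1−u_t) − f·u_t = u_t·(1−s−f) + s.
Here 1−s−f = 0.685 and s = 0.010.
u_1 = 0.012000 × 0.685 + 0.010 = 0.018220.
u_2 = 0.018220 × 0.685 + 0.010 = 0.022481.
u_3 = 0.022481 × 0.685 + 0.010 = 0.025399.

Unemployment rate after three quarters ≈ 2.54%.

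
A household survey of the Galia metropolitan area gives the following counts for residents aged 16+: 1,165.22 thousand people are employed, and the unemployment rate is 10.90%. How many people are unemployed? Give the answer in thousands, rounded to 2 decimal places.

Let U be the number unemployed. The labor force is E + U, and U/(E+U) = 0.1090.
So U = 0.1090 × 1,165.22 / (1 − 0.1090) = 127.0090 / 0.8910 ≈ 142.55 thousand.

About 142.55 thousand are unemployed.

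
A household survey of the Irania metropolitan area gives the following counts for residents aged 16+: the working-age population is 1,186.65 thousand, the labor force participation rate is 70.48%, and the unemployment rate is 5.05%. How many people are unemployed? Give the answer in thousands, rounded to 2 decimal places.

Labor force = 0.7048 × 1,186.65 = 836.35 thousand.
Unemployed = 0.0505 × 836.35 ≈ 42.24 thousand.

About 42.24 thousand are unemployed.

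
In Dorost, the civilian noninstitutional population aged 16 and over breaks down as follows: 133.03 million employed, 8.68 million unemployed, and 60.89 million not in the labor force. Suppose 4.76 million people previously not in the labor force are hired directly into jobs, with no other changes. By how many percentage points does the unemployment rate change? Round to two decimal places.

The unemployment rate changes by −0.20 percentage points.

Initially, labor force = 133.03 + 8.68 = 141.71 million, so u = 8.68/141.71 = 6.13%.
After the change, employed and labor force both rise by 4.76; unemployed unchanged → E = 137.79, U = 8.68, labor force = 146.47 million.
New unemployment rate = 8.68 / 146.47 = 5.93%.
Change = 5.93% − 6.13% = −0.20 percentage points.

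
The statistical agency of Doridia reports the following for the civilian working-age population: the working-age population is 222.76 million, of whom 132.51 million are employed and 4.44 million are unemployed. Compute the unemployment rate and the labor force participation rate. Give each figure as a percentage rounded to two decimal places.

Unemployment rate ≈ 3.24%; labor force participation rate ≈ 61.48%.

Labor force = employed + unemployed = 132.51 + 4.44 = 136.95 million.
Unemployment rate = 4.44 / 136.95 = 3.24%.
Labor force participation rate = 136.95 / 222.76 = 61.48%.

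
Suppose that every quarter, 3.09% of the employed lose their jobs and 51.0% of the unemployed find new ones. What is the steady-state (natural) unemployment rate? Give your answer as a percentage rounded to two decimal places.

Steady-state unemployment rate ≈ 5.71%.

At steady state the flows balance: s·E = f·U, so U/(E+U) = s/(s+f).
u* = 3.09 / (3.09 + 51.0) = 3.09 / 54.09 = 5.71%.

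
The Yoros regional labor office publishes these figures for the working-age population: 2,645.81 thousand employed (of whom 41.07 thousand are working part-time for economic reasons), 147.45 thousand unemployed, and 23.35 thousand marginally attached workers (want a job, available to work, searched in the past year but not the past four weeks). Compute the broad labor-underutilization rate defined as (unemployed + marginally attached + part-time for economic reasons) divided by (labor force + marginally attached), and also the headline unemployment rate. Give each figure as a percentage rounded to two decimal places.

Broad underutilization rate ≈ 7.52%; headline unemployment rate ≈ 5.28%.

Labor force = 2,645.81 + 147.45 = 2,793.26 thousand.
Numerator = 147.45 + 23.35 + 41.07 = 211.87 thousand.
Denominator = 2,793.26 + 23.35 = 2,816.61 thousand.
Broad rate = 211.87 / 2,816.61 = 7.52%.
Headline unemployment rate = 147.45 / 2,793.26 = 5.28%.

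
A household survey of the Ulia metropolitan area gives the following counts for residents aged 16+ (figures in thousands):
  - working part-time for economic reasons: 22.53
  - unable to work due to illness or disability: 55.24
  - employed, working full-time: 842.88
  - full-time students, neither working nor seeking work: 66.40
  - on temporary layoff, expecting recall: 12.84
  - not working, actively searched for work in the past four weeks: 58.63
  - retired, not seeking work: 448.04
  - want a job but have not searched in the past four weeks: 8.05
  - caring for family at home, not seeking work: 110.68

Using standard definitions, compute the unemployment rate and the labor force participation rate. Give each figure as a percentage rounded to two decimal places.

Unemployment rate ≈ 7.63%; labor force participation rate ≈ 57.64%.

Employed = 22.53 + 842.88 = 865.41 thousand (anyone who worked, including part-time for economic reasons, counts as employed).
Unemployed = 12.84 + 58.63 = 71.47 thousand (jobless and actively searching, or on temporary layoff).
Labor force = 865.41 + 71.47 = 936.88 thousand.
Not in labor force = 55.24 + 66.40 + 448.04 + 8.05 + 110.68 = 688.41 thousand (those not working and not actively searching are outside the labor force — including those who want a job but have given up searching).
Civilian working-age population = 936.88 + 688.41 = 1,625.29 thousand.
Unemployment rate = 71.47 / 936.88 = 7.63%.
Labor force participation rate = 936.88 / 1,625.29 = 57.64%.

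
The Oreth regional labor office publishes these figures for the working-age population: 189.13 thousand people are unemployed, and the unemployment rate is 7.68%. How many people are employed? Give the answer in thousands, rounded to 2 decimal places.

About 2,273.50 thousand are employed.

Labor force = U / u = 189.13 / 0.0768 ≈ 2,462.63 thousand.
Employed = labor force − unemployed = 2,462.63 − 189.13 = 2,273.50 thousand.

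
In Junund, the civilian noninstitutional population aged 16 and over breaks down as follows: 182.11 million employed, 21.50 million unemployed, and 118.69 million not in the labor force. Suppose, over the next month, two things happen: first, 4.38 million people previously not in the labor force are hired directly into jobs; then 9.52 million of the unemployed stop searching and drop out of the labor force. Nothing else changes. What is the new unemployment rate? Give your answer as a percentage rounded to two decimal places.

New unemployment rate ≈ 6.04%.

Initially, labor force = 182.11 + 21.50 = 203.61 million, so u = 21.50/203.61 = 10.56%.
After the first change, employed and labor force both rise by 4.38; unemployed unchanged → E = 186.49, U = 21.50, labor force = 207.99 million.
After the second change, unemployed and labor force both fall by 9.52 → E = 186.49, U = 11.98, labor force = 198.47 million.
New unemployment rate = 11.98 / 198.47 = 6.04%.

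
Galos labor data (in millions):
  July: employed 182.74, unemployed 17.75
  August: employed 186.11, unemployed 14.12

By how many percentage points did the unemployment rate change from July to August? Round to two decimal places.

July: labor force = 182.74 + 17.75 = 200.49; u = 17.75/200.49 = 8.85%.
August: labor force = 186.11 + 14.12 = 200.23; u = 14.12/200.23 = 7.05%.
Change = 7.05% − 8.85% = −1.80 pp.

The unemployment rate changed by −1.80 percentage points.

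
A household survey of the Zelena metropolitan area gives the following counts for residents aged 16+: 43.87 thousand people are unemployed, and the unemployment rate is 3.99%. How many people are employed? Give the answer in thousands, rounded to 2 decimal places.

About 1,055.63 thousand are employed.

Labor force = U / u = 43.87 / 0.0399 ≈ 1,099.50 thousand.
Employed = labor force − unemployed = 1,099.50 − 43.87 = 1,055.63 thousand.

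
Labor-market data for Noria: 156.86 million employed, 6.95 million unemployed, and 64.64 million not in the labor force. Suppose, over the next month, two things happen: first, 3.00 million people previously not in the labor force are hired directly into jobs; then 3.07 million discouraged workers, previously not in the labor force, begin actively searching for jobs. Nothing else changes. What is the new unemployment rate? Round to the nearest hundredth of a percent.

Initially, labor force = 156.86 + 6.95 = 163.81 million, so u = 6.95/163.81 = 4.24%.
After the first change, employed and labor force both rise by 3.00; unemployed unchanged → E = 159.86, U = 6.95, labor force = 166.81 million.
After the second change, unemployed and labor force both rise by 3.07 → E = 159.86, U = 10.02, labor force = 169.88 million.
New unemployment rate = 10.02 / 169.88 = 5.90%.

New unemployment rate ≈ 5.90%.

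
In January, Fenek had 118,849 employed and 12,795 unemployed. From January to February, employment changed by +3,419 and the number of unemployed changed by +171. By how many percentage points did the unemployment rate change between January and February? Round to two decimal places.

The unemployment rate changed by −0.13 percentage points.

January: labor force = 118,849 + 12,795 = 131,644; u = 12,795/131,644 = 9.72%.
February: labor force = 122,268 + 12,966 = 135,234; u = 12,966/135,234 = 9.59%.
Change = 9.59% − 9.72% = −0.13 pp.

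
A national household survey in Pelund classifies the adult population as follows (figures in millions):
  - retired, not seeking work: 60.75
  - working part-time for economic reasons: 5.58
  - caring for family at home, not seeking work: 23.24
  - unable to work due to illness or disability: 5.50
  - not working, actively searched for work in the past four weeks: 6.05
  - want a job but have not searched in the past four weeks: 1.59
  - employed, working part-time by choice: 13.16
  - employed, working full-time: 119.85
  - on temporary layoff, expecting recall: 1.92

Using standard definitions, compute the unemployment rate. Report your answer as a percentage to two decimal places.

Unemployment rate ≈ 5.44%.

Employed = 5.58 + 13.16 + 119.85 = 138.59 million (anyone who worked, including part-time for economic reasons, counts as employed).
Unemployed = 6.05 + 1.92 = 7.97 million (jobless and actively searching, or on temporary layoff).
Labor force = 138.59 + 7.97 = 146.56 million.
Unemployment rate = 7.97 / 146.56 = 5.44%.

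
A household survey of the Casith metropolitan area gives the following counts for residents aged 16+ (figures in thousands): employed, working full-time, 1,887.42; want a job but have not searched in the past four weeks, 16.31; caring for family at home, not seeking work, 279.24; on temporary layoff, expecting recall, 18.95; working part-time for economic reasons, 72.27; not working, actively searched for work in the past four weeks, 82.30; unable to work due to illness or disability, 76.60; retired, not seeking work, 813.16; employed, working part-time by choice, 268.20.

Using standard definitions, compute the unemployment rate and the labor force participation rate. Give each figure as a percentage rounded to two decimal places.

Unemployment rate ≈ 4.35%; labor force participation rate ≈ 66.27%.

Employed = 1,887.42 + 72.27 + 268.20 = 2,227.89 thousand (anyone who worked, including part-time for economic reasons, counts as employed).
Unemployed = 18.95 + 82.30 = 101.25 thousand (jobless and actively searching, or on temporary layoff).
Labor force = 2,227.89 + 101.25 = 2,329.14 thousand.
Not in labor force = 16.31 + 279.24 + 76.60 + 813.16 = 1,185.31 thousand (those not working and not actively searching are outside the labor force — including those who want a job but have given up searching).
Civilian working-age population = 2,329.14 + 1,185.31 = 3,514.45 thousand.
Unemployment rate = 101.25 / 2,329.14 = 4.35%.
Labor force participation rate = 2,329.14 / 3,514.45 = 66.27%.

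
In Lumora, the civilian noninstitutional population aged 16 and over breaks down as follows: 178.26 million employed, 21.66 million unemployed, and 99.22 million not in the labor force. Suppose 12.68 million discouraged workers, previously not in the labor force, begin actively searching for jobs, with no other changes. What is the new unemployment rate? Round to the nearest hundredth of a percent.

Initially, labor force = 178.26 + 21.66 = 199.92 million, so u = 21.66/199.92 = 10.83%.
After the change, unemployed and labor force both rise by 12.68 → E = 178.26, U = 34.34, labor force = 212.60 million.
New unemployment rate = 34.34 / 212.60 = 16.15%.

New unemployment rate ≈ 16.15%.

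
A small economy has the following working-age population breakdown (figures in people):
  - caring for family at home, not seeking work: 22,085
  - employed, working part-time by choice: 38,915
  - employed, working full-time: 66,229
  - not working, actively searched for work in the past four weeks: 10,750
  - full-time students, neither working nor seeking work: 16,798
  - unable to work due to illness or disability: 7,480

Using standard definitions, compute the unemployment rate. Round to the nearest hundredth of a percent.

Employed = 38,915 + 66,229 = 105,144.
Unemployed = 10,750.
Labor force = 105,144 + 10,750 = 115,894.
Unemployment rate = 10,750 / 115,894 = 9.28%.

Unemployment rate ≈ 9.28%.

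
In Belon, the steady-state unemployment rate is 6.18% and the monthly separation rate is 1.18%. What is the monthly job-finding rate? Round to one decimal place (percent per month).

From u* = s/(s+f): f = s·(1−u)/u.
f = 1.18 × (1 − 0.0618) / 0.0618 = 1.1071 / 0.0618 ≈ 17.9% per month.

Job-finding rate ≈ 17.9% per month.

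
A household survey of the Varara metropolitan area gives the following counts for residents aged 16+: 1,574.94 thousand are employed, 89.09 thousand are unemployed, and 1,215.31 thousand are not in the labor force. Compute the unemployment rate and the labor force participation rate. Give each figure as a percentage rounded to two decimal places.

Labor force = employed + unemployed = 1,574.94 + 89.09 = 1,664.03 thousand.
Working-age population = 1,664.03 + 1,215.31 = 2,879.34 thousand.
Unemployment rate = 89.09 / 1,664.03 = 5.35%.
Labor force participation rate = 1,664.03 / 2,879.34 = 57.79%.

Unemployment rate ≈ 5.35%; labor force participation rate ≈ 57.79%.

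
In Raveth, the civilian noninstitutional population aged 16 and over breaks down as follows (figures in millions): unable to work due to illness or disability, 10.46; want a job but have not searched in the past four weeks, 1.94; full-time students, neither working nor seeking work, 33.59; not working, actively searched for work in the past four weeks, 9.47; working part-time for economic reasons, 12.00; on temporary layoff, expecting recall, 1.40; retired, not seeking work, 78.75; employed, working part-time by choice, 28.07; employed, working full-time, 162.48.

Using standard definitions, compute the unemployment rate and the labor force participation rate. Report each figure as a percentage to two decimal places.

Unemployment rate ≈ 5.09%; labor force participation rate ≈ 63.11%.

Employed = 12.00 + 28.07 + 162.48 = 202.55 million (anyone who worked, including part-time for economic reasons, counts as employed).
Unemployed = 9.47 + 1.40 = 10.87 million (jobless and actively searching, or on temporary layoff).
Labor force = 202.55 + 10.87 = 213.42 million.
Not in labor force = 10.46 + 1.94 + 33.59 + 78.75 = 124.74 million (those not working and not actively searching are outside the labor force — including those who want a job but have given up searching).
Civilian working-age population = 213.42 + 124.74 = 338.16 million.
Unemployment rate = 10.87 / 213.42 = 5.09%.
Labor force participation rate = 213.42 / 338.16 = 63.11%.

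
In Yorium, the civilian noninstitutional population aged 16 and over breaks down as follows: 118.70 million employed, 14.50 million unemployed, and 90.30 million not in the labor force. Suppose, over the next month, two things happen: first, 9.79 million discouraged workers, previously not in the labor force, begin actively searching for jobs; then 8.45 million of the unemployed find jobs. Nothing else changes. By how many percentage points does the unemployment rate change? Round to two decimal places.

Initially, labor force = 118.70 + 14.50 = 133.20 million, so u = 14.50/133.20 = 10.89%.
After the first change, unemployed and labor force both rise by 9.79 → E = 118.70, U = 24.29, labor force = 142.99 million.
After the second change, unemployed falls and employed rises by 8.45; labor force unchanged → E = 127.15, U = 15.84, labor force = 142.99 million.
New unemployment rate = 15.84 / 142.99 = 11.08%.
Change = 11.08% − 10.89% = +0.19 percentage points.

The unemployment rate changes by +0.19 percentage points.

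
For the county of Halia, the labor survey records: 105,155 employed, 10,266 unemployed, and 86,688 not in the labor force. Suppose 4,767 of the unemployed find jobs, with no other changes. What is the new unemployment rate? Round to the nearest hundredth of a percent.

New unemployment rate ≈ 4.76%.

Initially, labor force = 105,155 + 10,266 = 115,421, so u = 10,266/115,421 = 8.89%.
After the change, unemployed falls and employed rises by 4,767; labor force unchanged → E = 109,922, U = 5,499, labor force = 115,421.
New unemployment rate = 5,499 / 115,421 = 4.76%.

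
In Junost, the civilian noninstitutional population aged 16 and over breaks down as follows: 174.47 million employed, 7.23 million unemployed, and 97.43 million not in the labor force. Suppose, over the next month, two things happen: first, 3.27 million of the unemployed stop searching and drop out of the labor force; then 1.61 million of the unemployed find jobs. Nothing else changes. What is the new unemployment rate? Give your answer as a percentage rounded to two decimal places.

New unemployment rate ≈ 1.32%.

Initially, labor force = 174.47 + 7.23 = 181.70 million, so u = 7.23/181.70 = 3.98%.
After the first change, unemployed and labor force both fall by 3.27 → E = 174.47, U = 3.96, labor force = 178.43 million.
After the second change, unemployed falls and employed rises by 1.61; labor force unchanged → E = 176.08, U = 2.35, labor force = 178.43 million.
New unemployment rate = 2.35 / 178.43 = 1.32%.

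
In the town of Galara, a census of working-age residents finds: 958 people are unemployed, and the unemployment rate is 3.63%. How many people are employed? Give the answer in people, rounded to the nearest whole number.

Labor force = U / u = 958 / 0.0363 ≈ 26,391.
Employed = labor force − unemployed = 26,391 − 958 = 25,433.

About 25,433 are employed.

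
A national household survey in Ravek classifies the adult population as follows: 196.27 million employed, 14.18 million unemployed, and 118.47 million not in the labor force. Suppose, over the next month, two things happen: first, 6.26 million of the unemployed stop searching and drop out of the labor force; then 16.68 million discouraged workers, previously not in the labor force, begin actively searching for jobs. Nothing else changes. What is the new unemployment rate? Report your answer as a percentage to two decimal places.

New unemployment rate ≈ 11.14%.

Initially, labor force = 196.27 + 14.18 = 210.45 million, so u = 14.18/210.45 = 6.74%.
After the first change, unemployed and labor force both fall by 6.26 → E = 196.27, U = 7.92, labor force = 204.19 million.
After the second change, unemployed and labor force both rise by 16.68 → E = 196.27, U = 24.60, labor force = 220.87 million.
New unemployment rate = 24.60 / 220.87 = 11.14%.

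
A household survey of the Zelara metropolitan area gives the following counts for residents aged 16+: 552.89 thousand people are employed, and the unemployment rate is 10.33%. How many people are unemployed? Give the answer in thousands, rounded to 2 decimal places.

About 63.69 thousand are unemployed.

Let U be the number unemployed. The labor force is E + U, and U/(E+U) = 0.1033.
So U = 0.1033 × 552.89 / (1 − 0.1033) = 57.1135 / 0.8967 ≈ 63.69 thousand.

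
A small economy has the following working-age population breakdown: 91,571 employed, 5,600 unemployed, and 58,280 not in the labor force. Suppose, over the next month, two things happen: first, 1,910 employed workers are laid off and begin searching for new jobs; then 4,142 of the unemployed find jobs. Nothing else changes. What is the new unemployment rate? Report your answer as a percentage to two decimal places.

New unemployment rate ≈ 3.47%.

Initially, labor force = 91,571 + 5,600 = 97,171, so u = 5,600/97,171 = 5.76%.
After the first change, employed falls and unemployed rises by 1,910; labor force unchanged → E = 89,661, U = 7,510, labor force = 97,171.
After the second change, unemployed falls and employed rises by 4,142; labor force unchanged → E = 93,803, U = 3,368, labor force = 97,171.
New unemployment rate = 3,368 / 97,171 = 3.47%.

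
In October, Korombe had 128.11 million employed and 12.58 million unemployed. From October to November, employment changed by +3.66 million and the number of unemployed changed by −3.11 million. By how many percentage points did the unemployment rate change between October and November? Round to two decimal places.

The unemployment rate changed by −2.24 percentage points.

October: labor force = 128.11 + 12.58 = 140.69; u = 12.58/140.69 = 8.94%.
November: labor force = 131.77 + 9.47 = 141.24; u = 9.47/141.24 = 6.70%.
Change = 6.70% − 8.94% = −2.24 pp.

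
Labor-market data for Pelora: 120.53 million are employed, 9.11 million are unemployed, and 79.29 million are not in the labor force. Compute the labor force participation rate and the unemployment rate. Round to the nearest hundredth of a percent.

Labor force participation rate ≈ 62.05%; unemployment rate ≈ 7.03%.

Labor force = employed + unemployed = 120.53 + 9.11 = 129.64 million.
Working-age population = 129.64 + 79.29 = 208.93 million.
Unemployment rate = 9.11 / 129.64 = 7.03%.
Labor force participation rate = 129.64 / 208.93 = 62.05%.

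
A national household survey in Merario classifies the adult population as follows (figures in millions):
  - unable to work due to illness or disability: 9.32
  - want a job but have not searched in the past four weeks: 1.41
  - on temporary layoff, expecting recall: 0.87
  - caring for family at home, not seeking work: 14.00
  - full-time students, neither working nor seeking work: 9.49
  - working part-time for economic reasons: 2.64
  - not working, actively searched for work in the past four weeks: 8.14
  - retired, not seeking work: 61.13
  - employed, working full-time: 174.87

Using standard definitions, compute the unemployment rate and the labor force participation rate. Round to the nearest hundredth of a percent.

Unemployment rate ≈ 4.83%; labor force participation rate ≈ 66.17%.

Employed = 2.64 + 174.87 = 177.51 million (anyone who worked, including part-time for economic reasons, counts as employed).
Unemployed = 0.87 + 8.14 = 9.01 million (jobless and actively searching, or on temporary layoff).
Labor force = 177.51 + 9.01 = 186.52 million.
Not in labor force = 9.32 + 1.41 + 14.00 + 9.49 + 61.13 = 95.35 million (those not working and not actively searching are outside the labor force — including those who want a job but have given up searching).
Civilian working-age population = 186.52 + 95.35 = 281.87 million.
Unemployment rate = 9.01 / 186.52 = 4.83%.
Labor force participation rate = 186.52 / 281.87 = 66.17%.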